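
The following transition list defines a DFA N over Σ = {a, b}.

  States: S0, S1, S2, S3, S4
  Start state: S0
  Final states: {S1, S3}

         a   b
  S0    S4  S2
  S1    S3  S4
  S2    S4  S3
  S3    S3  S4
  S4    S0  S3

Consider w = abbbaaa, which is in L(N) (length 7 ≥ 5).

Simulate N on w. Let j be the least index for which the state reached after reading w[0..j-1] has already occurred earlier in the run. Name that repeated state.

Run of N on w = a b b b a a a:
  step 0: S0  (start)
  step 1: S4  (read a: S0→S4)
  step 2: S3  (read b: S4→S3)
  step 3: S4  (read b: S3→S4)   ← first repeat (S4 seen earlier)
  step 4: S3  (read b: S4→S3)
  step 5: S3  (read a: S3→S3)
  step 6: S3  (read a: S3→S3)
  step 7: S3  (read a: S3→S3)

The earliest repeat is at step j = 3: N is in S4, which it already visited at step i = 1.
Since N has 5 states, any run of length ≥ 5 visits 5+1 states, so by pigeonhole some state repeats within the first 5 steps — that repeat gives the pumpable loop.

S4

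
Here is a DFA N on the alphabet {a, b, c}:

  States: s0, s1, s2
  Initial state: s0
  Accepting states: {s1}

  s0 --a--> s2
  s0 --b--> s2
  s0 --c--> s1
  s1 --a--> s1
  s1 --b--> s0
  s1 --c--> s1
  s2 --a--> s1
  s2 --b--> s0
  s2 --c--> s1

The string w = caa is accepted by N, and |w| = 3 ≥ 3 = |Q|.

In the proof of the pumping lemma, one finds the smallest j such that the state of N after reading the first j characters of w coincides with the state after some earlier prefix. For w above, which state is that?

s1

State sequence: s0 -c-> s1 -a-> s1 -a-> s1
First repeat at step 2: s1 was already visited.

The earliest repeat is at step j = 2: N is in s1, which it already visited at step i = 1.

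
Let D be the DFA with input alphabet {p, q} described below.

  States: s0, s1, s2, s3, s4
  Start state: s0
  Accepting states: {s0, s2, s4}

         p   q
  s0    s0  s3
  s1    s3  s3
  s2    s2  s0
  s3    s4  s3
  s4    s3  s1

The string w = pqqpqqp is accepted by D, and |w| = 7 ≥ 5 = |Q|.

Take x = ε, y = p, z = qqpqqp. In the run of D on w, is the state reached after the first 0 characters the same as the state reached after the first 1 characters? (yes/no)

yes

Run of D on the first 1 characters of w = p:
  step 0: s0  (start)
  step 1: s0  (read p: s0→s0)

After x (step 0): s0. After xy (step 1): s0.
They match, so y = p drives D around a cycle from s0 back to itself; pumping y any number of times keeps D in s0 before reading z, and xyⁱz ∈ L(D) for every i ≥ 0.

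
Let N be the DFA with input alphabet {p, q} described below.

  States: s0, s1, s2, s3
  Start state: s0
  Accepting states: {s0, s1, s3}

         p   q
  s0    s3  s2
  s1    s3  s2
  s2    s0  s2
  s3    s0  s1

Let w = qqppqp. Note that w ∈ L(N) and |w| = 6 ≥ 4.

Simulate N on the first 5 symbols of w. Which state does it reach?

State sequence: s0 -q-> s2 -q-> s2 -p-> s0 -p-> s3 -q-> s1

After reading 5 characters, N is in state s1.

s1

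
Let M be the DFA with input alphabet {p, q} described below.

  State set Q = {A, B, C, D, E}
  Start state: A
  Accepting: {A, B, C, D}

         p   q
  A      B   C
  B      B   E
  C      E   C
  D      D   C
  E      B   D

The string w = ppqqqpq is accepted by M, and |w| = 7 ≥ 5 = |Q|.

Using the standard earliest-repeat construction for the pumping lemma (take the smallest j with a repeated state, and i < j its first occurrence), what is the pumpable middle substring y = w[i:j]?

Run of M on w = p p q q q p q:
  step 0: A  (start)
  step 1: B  (read p: A→B)
  step 2: B  (read p: B→B)   ← first repeat (B seen earlier)
  step 3: E  (read q: B→E)
  step 4: D  (read q: E→D)
  step 5: C  (read q: D→C)
  step 6: E  (read p: C→E)
  step 7: D  (read q: E→D)

So i = 1, j = 2, giving x = w[0:1] = p, y = w[1:2] = p, z = w[2:7] = qqqpq.
Check: |xy| = 2 ≤ 5 and |y| = 1 ≥ 1. Reading y takes M from B back to B, so every xyⁱz is accepted.
With |Q| = 5, pigeonhole forces a state repeat no later than step 5; the substring read between the first and second visits to that state can be pumped.

p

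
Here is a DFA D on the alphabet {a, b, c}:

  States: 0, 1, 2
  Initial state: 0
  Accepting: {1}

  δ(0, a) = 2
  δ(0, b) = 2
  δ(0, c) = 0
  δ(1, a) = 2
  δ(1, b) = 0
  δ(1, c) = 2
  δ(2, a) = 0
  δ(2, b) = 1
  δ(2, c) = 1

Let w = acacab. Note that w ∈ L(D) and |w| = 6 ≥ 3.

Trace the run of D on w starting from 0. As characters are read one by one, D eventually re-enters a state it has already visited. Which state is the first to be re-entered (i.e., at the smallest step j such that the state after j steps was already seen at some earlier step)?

2

Run of D on w = a c a c a b:
  step 0: 0  (start)
  step 1: 2  (read a: 0→2)
  step 2: 1  (read c: 2→1)
  step 3: 2  (read a: 1→2)   ← first repeat (2 seen earlier)
  step 4: 1  (read c: 2→1)
  step 5: 2  (read a: 1→2)
  step 6: 1  (read b: 2→1)

The earliest repeat is at step j = 3: D is in 2, which it already visited at step i = 1.
Pumping length from the standard proof: p = 3 (the number of states). The repeated state found above gives |xy| = j ≤ 3 and |y| = j − i ≥ 1.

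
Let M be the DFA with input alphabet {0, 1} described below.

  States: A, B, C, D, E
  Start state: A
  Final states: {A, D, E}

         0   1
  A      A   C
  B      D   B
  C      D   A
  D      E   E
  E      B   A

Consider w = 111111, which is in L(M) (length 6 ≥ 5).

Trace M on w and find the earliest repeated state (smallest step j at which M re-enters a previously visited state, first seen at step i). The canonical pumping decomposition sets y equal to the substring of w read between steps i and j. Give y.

State sequence: A -1-> C -1-> A -1-> C -1-> A -1-> C -1-> A
First repeat at step 2: A was already visited.

So i = 0, j = 2, giving x = w[0:0] = ε, y = w[0:2] = 11, z = w[2:6] = 1111.
Check: |xy| = 2 ≤ 5 and |y| = 2 ≥ 1. Reading y takes M from A back to A, so every xyⁱz is accepted.
Since M has 5 states, any run of length ≥ 5 visits 5+1 states, so by pigeonhole some state repeats within the first 5 steps — that repeat gives the pumpable loop.

11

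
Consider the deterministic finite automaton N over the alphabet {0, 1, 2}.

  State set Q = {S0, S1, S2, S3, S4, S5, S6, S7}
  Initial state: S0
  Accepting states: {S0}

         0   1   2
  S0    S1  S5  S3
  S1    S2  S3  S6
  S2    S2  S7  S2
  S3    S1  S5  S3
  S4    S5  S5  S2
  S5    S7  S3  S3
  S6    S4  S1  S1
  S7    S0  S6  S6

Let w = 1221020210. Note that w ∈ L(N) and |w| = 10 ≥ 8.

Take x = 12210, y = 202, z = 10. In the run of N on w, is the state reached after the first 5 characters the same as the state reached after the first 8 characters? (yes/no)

Run of N on the first 8 characters of w = 1 2 2 1 0 2 0 2:
  step 0: S0  (start)
  step 1: S5  (read 1: S0→S5)
  step 2: S3  (read 2: S5→S3)
  step 3: S3  (read 2: S3→S3)
  step 4: S5  (read 1: S3→S5)
  step 5: S7  (read 0: S5→S7)
  step 6: S6  (read 2: S7→S6)
  step 7: S4  (read 0: S6→S4)
  step 8: S2  (read 2: S4→S2)

After x (step 5): S7. After xy (step 8): S2.
They differ (S7 ≠ S2), so y is not a cycle from the state after x; this split is not the one the pumping-lemma construction produces, and pumping y need not keep the string in L(N).

no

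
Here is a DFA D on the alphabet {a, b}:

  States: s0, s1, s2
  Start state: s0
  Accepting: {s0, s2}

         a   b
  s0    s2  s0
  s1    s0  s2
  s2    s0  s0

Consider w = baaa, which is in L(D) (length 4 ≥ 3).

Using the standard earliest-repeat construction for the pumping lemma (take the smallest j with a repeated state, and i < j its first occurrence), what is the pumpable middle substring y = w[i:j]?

b

State sequence: s0 -b-> s0 -a-> s2 -a-> s0 -a-> s2
First repeat at step 1: s0 was already visited.

So i = 0, j = 1, giving x = w[0:0] = ε, y = w[0:1] = b, z = w[1:4] = aaa.
Check: |xy| = 1 ≤ 3 and |y| = 1 ≥ 1. Reading y takes D from s0 back to s0, so every xyⁱz is accepted.
The DFA has 3 states, so the proof of the pumping lemma guarantees a repeated state among the first 3+1 visited; the segment between the two visits is the pumpable y.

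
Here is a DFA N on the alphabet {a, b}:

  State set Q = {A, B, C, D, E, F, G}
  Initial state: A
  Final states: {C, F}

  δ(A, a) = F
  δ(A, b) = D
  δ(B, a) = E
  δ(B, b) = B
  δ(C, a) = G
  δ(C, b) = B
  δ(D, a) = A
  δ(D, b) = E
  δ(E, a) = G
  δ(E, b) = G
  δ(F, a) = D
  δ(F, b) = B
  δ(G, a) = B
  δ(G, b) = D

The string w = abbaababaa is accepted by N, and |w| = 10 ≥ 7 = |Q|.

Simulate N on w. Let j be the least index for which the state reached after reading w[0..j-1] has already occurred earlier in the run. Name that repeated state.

B

Run of N on w = a b b a a b a b a a:
  step 0: A  (start)
  step 1: F  (read a: A→F)
  step 2: B  (read b: F→B)
  step 3: B  (read b: B→B)   ← first repeat (B seen earlier)
  step 4: E  (read a: B→E)
  step 5: G  (read a: E→G)
  step 6: D  (read b: G→D)
  step 7: A  (read a: D→A)
  step 8: D  (read b: A→D)
  step 9: A  (read a: D→A)
  step 10: F  (read a: A→F)

The earliest repeat is at step j = 3: N is in B, which it already visited at step i = 2.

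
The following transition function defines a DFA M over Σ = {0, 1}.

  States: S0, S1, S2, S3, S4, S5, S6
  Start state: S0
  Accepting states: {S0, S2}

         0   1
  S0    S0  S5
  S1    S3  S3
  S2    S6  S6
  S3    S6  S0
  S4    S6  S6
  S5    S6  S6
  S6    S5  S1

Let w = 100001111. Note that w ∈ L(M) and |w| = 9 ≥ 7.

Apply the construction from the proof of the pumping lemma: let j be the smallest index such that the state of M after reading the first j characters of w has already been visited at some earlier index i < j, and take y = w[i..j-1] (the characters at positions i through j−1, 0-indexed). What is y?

State sequence: S0 -1-> S5 -0-> S6 -0-> S5 -0-> S6 -0-> S5 -1-> S6 -1-> S1 -1-> S3 -1-> S0
First repeat at step 3: S5 was already visited.

So i = 1, j = 3, giving x = w[0:1] = 1, y = w[1:3] = 00, z = w[3:9] = 001111.
Check: |xy| = 3 ≤ 7 and |y| = 2 ≥ 1. Reading y takes M from S5 back to S5, so every xyⁱz is accepted.

00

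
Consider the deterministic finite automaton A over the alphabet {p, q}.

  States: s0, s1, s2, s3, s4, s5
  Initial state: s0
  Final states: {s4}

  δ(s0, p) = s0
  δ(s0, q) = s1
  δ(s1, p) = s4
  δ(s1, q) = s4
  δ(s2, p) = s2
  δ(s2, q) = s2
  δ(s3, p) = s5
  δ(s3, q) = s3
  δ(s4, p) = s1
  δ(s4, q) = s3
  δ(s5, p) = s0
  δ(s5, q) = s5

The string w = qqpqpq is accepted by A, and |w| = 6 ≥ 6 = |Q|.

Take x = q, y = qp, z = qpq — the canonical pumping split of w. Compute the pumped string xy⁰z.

xy⁰z = xz = q·qpq = qqpq.
Reading y = qp takes A from s1 back to s1, so after x the machine is still in s1, and z then leads to the accepting state s4. Hence qqpq ∈ L(A).

qqpq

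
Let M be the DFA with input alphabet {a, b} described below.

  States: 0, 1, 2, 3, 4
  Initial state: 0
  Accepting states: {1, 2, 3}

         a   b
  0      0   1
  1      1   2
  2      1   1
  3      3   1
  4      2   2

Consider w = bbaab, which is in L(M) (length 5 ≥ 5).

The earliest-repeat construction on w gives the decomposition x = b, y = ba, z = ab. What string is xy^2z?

xy^2z = b·ba·ba·ab = bbabaab.
Reading y = ba takes M from 1 back to 1, so after x·y·y the machine is still in 1, and z then leads to the accepting state 2. Hence bbabaab ∈ L(M).

bbabaab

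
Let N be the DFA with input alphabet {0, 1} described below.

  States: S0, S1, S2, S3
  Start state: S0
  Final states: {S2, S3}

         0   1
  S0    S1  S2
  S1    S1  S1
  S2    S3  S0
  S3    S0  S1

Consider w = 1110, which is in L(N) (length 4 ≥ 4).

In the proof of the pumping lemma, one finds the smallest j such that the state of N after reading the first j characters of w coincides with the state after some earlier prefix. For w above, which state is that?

State sequence: S0 -1-> S2 -1-> S0 -1-> S2 -0-> S3
First repeat at step 2: S0 was already visited.

The earliest repeat is at step j = 2: N is in S0, which it already visited at step i = 0.
Since N has 4 states, any run of length ≥ 4 visits 4+1 states, so by pigeonhole some state repeats within the first 4 steps — that repeat gives the pumpable loop.

S0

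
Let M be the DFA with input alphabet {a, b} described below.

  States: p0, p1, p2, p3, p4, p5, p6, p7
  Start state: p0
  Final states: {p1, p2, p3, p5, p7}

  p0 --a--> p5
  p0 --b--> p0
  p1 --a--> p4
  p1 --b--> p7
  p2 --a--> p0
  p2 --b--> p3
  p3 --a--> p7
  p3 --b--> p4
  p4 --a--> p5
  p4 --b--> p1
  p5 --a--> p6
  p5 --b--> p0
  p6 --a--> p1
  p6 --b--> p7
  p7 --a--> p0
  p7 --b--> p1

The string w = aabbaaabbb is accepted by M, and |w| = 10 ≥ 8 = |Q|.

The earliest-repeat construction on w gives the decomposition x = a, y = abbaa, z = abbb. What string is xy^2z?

aabbaaabbaaabbb

xy^2z = a·abbaa·abbaa·abbb = aabbaaabbaaabbb.
Reading y = abbaa takes M from p5 back to p5, so after x·y·y the machine is still in p5, and z then leads to the accepting state p7. Hence aabbaaabbaaabbb ∈ L(M).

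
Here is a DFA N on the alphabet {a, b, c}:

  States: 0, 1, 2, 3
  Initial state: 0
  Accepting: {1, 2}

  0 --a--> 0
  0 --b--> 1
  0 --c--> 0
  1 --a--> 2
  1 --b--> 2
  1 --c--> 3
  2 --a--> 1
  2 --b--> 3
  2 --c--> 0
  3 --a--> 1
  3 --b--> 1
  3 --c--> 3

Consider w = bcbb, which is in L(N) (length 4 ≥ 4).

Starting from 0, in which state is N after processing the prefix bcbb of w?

2

State sequence: 0 -b-> 1 -c-> 3 -b-> 1 -b-> 2

After reading 4 characters, N is in state 2.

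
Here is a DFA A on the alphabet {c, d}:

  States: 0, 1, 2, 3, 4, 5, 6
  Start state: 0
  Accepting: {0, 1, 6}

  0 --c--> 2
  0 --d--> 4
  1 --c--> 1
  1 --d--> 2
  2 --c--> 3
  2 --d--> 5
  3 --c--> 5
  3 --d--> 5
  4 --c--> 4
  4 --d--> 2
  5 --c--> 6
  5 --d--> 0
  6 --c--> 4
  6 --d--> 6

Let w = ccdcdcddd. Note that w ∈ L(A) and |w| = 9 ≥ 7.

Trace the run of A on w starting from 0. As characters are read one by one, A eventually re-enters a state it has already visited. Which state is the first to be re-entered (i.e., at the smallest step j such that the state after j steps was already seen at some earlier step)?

6

State sequence: 0 -c-> 2 -c-> 3 -d-> 5 -c-> 6 -d-> 6 -c-> 4 -d-> 2 -d-> 5 -d-> 0
First repeat at step 5: 6 was already visited.

The earliest repeat is at step j = 5: A is in 6, which it already visited at step i = 4.
With |Q| = 7, pigeonhole forces a state repeat no later than step 7; the substring read between the first and second visits to that state can be pumped.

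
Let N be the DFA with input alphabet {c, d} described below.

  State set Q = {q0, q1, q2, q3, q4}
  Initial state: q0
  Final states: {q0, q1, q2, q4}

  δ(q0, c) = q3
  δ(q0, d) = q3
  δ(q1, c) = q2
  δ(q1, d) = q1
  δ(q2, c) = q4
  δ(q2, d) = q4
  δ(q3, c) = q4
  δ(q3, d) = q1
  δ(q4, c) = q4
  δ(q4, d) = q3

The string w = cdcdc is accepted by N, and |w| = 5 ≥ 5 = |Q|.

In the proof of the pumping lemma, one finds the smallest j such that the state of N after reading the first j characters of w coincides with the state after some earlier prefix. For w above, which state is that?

q4

State sequence: q0 -c-> q3 -d-> q1 -c-> q2 -d-> q4 -c-> q4
First repeat at step 5: q4 was already visited.

The earliest repeat is at step j = 5: N is in q4, which it already visited at step i = 4.
The DFA has 5 states, so the proof of the pumping lemma guarantees a repeated state among the first 5+1 visited; the segment between the two visits is the pumpable y.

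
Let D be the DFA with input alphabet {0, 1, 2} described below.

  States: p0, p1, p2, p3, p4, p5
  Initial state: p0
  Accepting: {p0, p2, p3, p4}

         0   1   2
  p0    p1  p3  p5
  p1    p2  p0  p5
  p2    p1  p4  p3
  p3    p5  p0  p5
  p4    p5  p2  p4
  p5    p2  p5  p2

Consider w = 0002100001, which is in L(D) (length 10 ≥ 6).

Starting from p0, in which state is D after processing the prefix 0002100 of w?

p1

Run of D on the first 7 characters of w = 0 0 0 2 1 0 0:
  step 0: p0  (start)
  step 1: p1  (read 0: p0→p1)
  step 2: p2  (read 0: p1→p2)
  step 3: p1  (read 0: p2→p1)
  step 4: p5  (read 2: p1→p5)
  step 5: p5  (read 1: p5→p5)
  step 6: p2  (read 0: p5→p2)
  step 7: p1  (read 0: p2→p1)

After reading 7 characters, D is in state p1.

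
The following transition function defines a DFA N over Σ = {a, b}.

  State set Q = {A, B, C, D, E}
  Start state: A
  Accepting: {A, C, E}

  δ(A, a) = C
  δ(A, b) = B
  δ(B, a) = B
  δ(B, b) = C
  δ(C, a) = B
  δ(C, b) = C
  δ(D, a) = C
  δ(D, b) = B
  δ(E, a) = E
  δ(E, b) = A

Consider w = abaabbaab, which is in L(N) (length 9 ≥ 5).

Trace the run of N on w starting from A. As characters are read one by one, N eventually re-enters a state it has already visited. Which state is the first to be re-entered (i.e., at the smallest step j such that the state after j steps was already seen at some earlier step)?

Run of N on w = a b a a b b a a b:
  step 0: A  (start)
  step 1: C  (read a: A→C)
  step 2: C  (read b: C→C)   ← first repeat (C seen earlier)
  step 3: B  (read a: C→B)
  step 4: B  (read a: B→B)
  step 5: C  (read b: B→C)
  step 6: C  (read b: C→C)
  step 7: B  (read a: C→B)
  step 8: B  (read a: B→B)
  step 9: C  (read b: B→C)

The earliest repeat is at step j = 2: N is in C, which it already visited at step i = 1.
Pumping length from the standard proof: p = 5 (the number of states). The repeated state found above gives |xy| = j ≤ 5 and |y| = j − i ≥ 1.

C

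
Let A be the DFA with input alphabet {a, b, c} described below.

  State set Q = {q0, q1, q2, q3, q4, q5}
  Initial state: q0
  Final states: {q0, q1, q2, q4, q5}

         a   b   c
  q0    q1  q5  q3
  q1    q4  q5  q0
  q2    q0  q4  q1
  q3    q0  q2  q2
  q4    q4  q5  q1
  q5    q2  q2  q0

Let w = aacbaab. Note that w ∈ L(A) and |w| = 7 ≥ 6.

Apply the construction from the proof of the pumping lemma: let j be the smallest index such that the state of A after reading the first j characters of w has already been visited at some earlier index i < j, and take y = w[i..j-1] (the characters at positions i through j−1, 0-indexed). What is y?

Run of A on w = a a c b a a b:
  step 0: q0  (start)
  step 1: q1  (read a: q0→q1)
  step 2: q4  (read a: q1→q4)
  step 3: q1  (read c: q4→q1)   ← first repeat (q1 seen earlier)
  step 4: q5  (read b: q1→q5)
  step 5: q2  (read a: q5→q2)
  step 6: q0  (read a: q2→q0)
  step 7: q5  (read b: q0→q5)

So i = 1, j = 3, giving x = w[0:1] = a, y = w[1:3] = ac, z = w[3:7] = baab.
Check: |xy| = 3 ≤ 6 and |y| = 2 ≥ 1. Reading y takes A from q1 back to q1, so every xyⁱz is accepted.
Pumping length from the standard proof: p = 6 (the number of states). The repeated state found above gives |xy| = j ≤ 6 and |y| = j − i ≥ 1.

ac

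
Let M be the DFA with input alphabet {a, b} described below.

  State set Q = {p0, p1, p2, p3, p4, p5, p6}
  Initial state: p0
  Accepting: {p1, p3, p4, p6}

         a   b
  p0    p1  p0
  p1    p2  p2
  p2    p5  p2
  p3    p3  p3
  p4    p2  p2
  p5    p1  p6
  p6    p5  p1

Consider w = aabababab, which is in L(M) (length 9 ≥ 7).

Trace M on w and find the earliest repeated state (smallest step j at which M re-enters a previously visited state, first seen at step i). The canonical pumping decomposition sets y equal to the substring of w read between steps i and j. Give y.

b

State sequence: p0 -a-> p1 -a-> p2 -b-> p2 -a-> p5 -b-> p6 -a-> p5 -b-> p6 -a-> p5 -b-> p6
First repeat at step 3: p2 was already visited.

So i = 2, j = 3, giving x = w[0:2] = aa, y = w[2:3] = b, z = w[3:9] = ababab.
Check: |xy| = 3 ≤ 7 and |y| = 1 ≥ 1. Reading y takes M from p2 back to p2, so every xyⁱz is accepted.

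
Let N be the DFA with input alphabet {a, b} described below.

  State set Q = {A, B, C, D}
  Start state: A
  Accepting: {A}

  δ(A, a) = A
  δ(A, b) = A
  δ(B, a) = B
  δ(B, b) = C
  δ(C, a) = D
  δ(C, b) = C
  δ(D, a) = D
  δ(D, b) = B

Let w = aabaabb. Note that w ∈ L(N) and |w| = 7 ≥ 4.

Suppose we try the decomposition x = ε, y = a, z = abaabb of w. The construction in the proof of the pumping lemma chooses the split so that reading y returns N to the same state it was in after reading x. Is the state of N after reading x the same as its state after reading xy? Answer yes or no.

Run of N on the first 1 characters of w = a:
  step 0: A  (start)
  step 1: A  (read a: A→A)

After x (step 0): A. After xy (step 1): A.
They match, so y = a drives N around a cycle from A back to itself; pumping y any number of times keeps N in A before reading z, and xyⁱz ∈ L(N) for every i ≥ 0.

yes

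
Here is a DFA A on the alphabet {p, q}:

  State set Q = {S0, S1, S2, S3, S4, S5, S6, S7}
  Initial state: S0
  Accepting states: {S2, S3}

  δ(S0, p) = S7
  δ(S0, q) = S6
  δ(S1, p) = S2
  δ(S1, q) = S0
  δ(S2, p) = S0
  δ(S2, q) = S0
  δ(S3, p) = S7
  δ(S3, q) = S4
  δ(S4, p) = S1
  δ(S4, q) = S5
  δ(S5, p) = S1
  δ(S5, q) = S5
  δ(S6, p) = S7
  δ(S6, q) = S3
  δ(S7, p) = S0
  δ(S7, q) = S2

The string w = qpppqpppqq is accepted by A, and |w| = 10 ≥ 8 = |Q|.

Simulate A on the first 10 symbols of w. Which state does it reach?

Run of A on the first 10 characters of w = q p p p q p p p q q:
  step 0: S0  (start)
  step 1: S6  (read q: S0→S6)
  step 2: S7  (read p: S6→S7)
  step 3: S0  (read p: S7→S0)
  step 4: S7  (read p: S0→S7)
  step 5: S2  (read q: S7→S2)
  step 6: S0  (read p: S2→S0)
  step 7: S7  (read p: S0→S7)
  step 8: S0  (read p: S7→S0)
  step 9: S6  (read q: S0→S6)
  step 10: S3  (read q: S6→S3)

After reading 10 characters, A is in state S3.

S3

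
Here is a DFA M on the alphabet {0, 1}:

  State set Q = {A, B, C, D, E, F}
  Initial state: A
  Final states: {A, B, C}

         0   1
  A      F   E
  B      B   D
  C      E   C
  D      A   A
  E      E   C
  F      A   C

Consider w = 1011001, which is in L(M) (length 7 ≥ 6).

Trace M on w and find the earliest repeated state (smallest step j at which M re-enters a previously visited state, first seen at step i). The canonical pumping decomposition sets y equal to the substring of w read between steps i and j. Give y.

State sequence: A -1-> E -0-> E -1-> C -1-> C -0-> E -0-> E -1-> C
First repeat at step 2: E was already visited.

So i = 1, j = 2, giving x = w[0:1] = 1, y = w[1:2] = 0, z = w[2:7] = 11001.
Check: |xy| = 2 ≤ 6 and |y| = 1 ≥ 1. Reading y takes M from E back to E, so every xyⁱz is accepted.
Pumping length from the standard proof: p = 6 (the number of states). The repeated state found above gives |xy| = j ≤ 6 and |y| = j − i ≥ 1.

0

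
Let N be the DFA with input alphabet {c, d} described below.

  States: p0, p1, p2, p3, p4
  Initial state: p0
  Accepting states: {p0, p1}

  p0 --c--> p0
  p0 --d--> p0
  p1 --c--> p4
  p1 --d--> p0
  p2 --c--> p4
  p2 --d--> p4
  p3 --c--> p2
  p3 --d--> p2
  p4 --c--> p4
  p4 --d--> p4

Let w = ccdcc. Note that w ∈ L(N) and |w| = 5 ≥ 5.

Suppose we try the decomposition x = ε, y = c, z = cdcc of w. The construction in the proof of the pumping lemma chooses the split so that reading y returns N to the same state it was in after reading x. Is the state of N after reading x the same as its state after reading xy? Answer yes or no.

State sequence: p0 -c-> p0

After x (step 0): p0. After xy (step 1): p0.
They match, so y = c drives N around a cycle from p0 back to itself; pumping y any number of times keeps N in p0 before reading z, and xyⁱz ∈ L(N) for every i ≥ 0.

yes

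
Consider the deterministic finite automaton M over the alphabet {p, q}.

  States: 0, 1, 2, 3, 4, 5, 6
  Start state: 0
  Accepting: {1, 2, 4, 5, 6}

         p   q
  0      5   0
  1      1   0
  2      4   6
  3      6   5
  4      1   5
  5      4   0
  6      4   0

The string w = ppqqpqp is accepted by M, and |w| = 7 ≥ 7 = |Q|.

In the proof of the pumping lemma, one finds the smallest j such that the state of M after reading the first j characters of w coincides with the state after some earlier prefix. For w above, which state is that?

5

Run of M on w = p p q q p q p:
  step 0: 0  (start)
  step 1: 5  (read p: 0→5)
  step 2: 4  (read p: 5→4)
  step 3: 5  (read q: 4→5)   ← first repeat (5 seen earlier)
  step 4: 0  (read q: 5→0)
  step 5: 5  (read p: 0→5)
  step 6: 0  (read q: 5→0)
  step 7: 5  (read p: 0→5)

The earliest repeat is at step j = 3: M is in 5, which it already visited at step i = 1.
Pumping length from the standard proof: p = 7 (the number of states). The repeated state found above gives |xy| = j ≤ 7 and |y| = j − i ≥ 1.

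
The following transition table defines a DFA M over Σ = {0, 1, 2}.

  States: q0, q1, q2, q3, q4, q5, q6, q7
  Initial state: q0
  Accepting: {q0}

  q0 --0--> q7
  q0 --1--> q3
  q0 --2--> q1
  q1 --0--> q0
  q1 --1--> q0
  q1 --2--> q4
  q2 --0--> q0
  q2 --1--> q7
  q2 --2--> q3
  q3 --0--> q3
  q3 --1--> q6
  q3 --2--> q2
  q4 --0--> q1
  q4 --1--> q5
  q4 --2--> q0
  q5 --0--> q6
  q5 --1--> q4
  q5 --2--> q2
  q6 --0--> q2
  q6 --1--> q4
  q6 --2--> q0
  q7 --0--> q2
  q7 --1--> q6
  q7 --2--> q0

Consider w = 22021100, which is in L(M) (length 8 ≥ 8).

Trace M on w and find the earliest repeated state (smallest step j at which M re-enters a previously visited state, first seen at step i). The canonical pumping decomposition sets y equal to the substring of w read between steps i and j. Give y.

20

State sequence: q0 -2-> q1 -2-> q4 -0-> q1 -2-> q4 -1-> q5 -1-> q4 -0-> q1 -0-> q0
First repeat at step 3: q1 was already visited.

So i = 1, j = 3, giving x = w[0:1] = 2, y = w[1:3] = 20, z = w[3:8] = 21100.
Check: |xy| = 3 ≤ 8 and |y| = 2 ≥ 1. Reading y takes M from q1 back to q1, so every xyⁱz is accepted.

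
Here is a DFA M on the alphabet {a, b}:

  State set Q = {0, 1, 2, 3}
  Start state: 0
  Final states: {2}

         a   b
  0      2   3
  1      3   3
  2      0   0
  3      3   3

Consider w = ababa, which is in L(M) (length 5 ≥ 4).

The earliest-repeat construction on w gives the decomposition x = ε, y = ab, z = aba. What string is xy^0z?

xy⁰z = xz = ε·aba = aba.
Reading y = ab takes M from 0 back to 0, so after x the machine is still in 0, and z then leads to the accepting state 2. Hence aba ∈ L(M).

aba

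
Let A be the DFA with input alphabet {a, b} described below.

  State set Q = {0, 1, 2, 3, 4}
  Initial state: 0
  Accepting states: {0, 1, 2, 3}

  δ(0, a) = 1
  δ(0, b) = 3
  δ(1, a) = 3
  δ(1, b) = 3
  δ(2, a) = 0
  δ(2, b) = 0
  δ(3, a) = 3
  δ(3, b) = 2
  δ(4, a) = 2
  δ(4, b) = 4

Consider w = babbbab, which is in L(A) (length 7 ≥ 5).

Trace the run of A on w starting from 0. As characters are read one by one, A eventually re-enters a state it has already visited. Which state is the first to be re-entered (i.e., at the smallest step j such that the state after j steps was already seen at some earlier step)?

State sequence: 0 -b-> 3 -a-> 3 -b-> 2 -b-> 0 -b-> 3 -a-> 3 -b-> 2
First repeat at step 2: 3 was already visited.

The earliest repeat is at step j = 2: A is in 3, which it already visited at step i = 1.
Since A has 5 states, any run of length ≥ 5 visits 5+1 states, so by pigeonhole some state repeats within the first 5 steps — that repeat gives the pumpable loop.

3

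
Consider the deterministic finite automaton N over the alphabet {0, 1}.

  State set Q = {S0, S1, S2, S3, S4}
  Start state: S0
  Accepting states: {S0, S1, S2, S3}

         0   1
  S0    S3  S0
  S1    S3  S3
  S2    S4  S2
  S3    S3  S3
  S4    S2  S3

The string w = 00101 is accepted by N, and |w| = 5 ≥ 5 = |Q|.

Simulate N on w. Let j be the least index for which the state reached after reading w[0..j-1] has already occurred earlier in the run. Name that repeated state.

State sequence: S0 -0-> S3 -0-> S3 -1-> S3 -0-> S3 -1-> S3
First repeat at step 2: S3 was already visited.

The earliest repeat is at step j = 2: N is in S3, which it already visited at step i = 1.

S3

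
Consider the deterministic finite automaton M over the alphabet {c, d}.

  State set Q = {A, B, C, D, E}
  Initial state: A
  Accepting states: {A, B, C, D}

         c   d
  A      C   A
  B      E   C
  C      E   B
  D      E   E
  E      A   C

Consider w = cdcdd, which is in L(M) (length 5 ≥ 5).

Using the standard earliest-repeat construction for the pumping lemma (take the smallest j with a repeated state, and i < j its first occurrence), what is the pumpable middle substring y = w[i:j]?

State sequence: A -c-> C -d-> B -c-> E -d-> C -d-> B
First repeat at step 4: C was already visited.

So i = 1, j = 4, giving x = w[0:1] = c, y = w[1:4] = dcd, z = w[4:5] = d.
Check: |xy| = 4 ≤ 5 and |y| = 3 ≥ 1. Reading y takes M from C back to C, so every xyⁱz is accepted.

dcd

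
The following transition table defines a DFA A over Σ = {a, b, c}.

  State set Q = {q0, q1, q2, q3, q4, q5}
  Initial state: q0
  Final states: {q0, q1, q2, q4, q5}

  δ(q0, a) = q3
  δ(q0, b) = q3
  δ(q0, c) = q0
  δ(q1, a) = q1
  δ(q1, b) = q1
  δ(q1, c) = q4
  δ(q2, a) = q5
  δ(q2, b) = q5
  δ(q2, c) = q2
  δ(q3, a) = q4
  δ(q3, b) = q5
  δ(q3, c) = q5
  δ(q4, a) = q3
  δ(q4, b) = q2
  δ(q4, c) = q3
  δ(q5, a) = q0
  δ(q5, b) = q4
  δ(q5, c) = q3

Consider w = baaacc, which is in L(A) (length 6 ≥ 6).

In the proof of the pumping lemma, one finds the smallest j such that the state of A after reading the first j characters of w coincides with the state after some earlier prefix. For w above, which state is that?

State sequence: q0 -b-> q3 -a-> q4 -a-> q3 -a-> q4 -c-> q3 -c-> q5
First repeat at step 3: q3 was already visited.

The earliest repeat is at step j = 3: A is in q3, which it already visited at step i = 1.
With |Q| = 6, pigeonhole forces a state repeat no later than step 6; the substring read between the first and second visits to that state can be pumped.

q3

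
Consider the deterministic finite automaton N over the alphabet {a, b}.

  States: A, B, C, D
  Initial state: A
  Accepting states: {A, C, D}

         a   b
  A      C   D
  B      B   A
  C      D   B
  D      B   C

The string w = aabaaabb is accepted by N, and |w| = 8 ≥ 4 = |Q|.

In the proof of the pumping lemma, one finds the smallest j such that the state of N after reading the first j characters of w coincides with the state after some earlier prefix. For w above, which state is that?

C

Run of N on w = a a b a a a b b:
  step 0: A  (start)
  step 1: C  (read a: A→C)
  step 2: D  (read a: C→D)
  step 3: C  (read b: D→C)   ← first repeat (C seen earlier)
  step 4: D  (read a: C→D)
  step 5: B  (read a: D→B)
  step 6: B  (read a: B→B)
  step 7: A  (read b: B→A)
  step 8: D  (read b: A→D)

The earliest repeat is at step j = 3: N is in C, which it already visited at step i = 1.
Since N has 4 states, any run of length ≥ 4 visits 4+1 states, so by pigeonhole some state repeats within the first 4 steps — that repeat gives the pumpable loop.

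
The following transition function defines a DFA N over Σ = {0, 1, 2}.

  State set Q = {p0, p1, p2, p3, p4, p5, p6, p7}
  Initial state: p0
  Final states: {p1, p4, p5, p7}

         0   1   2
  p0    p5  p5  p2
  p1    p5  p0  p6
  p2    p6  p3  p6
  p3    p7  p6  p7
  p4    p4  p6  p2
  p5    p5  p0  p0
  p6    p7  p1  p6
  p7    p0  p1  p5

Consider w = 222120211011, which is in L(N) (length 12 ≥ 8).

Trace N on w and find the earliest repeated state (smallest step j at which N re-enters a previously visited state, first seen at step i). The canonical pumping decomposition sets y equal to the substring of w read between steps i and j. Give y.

Run of N on w = 2 2 2 1 2 0 2 1 1 0 1 1:
  step 0: p0  (start)
  step 1: p2  (read 2: p0→p2)
  step 2: p6  (read 2: p2→p6)
  step 3: p6  (read 2: p6→p6)   ← first repeat (p6 seen earlier)
  step 4: p1  (read 1: p6→p1)
  step 5: p6  (read 2: p1→p6)
  step 6: p7  (read 0: p6→p7)
  step 7: p5  (read 2: p7→p5)
  step 8: p0  (read 1: p5→p0)
  step 9: p5  (read 1: p0→p5)
  step 10: p5  (read 0: p5→p5)
  step 11: p0  (read 1: p5→p0)
  step 12: p5  (read 1: p0→p5)

So i = 2, j = 3, giving x = w[0:2] = 22, y = w[2:3] = 2, z = w[3:12] = 120211011.
Check: |xy| = 3 ≤ 8 and |y| = 1 ≥ 1. Reading y takes N from p6 back to p6, so every xyⁱz is accepted.
Pumping length from the standard proof: p = 8 (the number of states). The repeated state found above gives |xy| = j ≤ 8 and |y| = j − i ≥ 1.

2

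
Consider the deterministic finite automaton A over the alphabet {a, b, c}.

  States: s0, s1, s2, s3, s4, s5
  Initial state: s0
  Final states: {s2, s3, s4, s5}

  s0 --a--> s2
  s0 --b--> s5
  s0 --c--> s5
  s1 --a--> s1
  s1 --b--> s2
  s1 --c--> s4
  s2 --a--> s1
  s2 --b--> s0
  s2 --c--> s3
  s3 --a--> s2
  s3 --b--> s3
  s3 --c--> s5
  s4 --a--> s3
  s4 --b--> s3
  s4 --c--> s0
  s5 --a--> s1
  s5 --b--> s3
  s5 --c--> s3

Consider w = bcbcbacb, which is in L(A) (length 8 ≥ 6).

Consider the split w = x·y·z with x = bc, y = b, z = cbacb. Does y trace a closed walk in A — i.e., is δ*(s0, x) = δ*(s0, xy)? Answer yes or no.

Run of A on the first 3 characters of w = b c b:
  step 0: s0  (start)
  step 1: s5  (read b: s0→s5)
  step 2: s3  (read c: s5→s3)
  step 3: s3  (read b: s3→s3)

After x (step 2): s3. After xy (step 3): s3.
They match, so y = b drives A around a cycle from s3 back to itself; pumping y any number of times keeps A in s3 before reading z, and xyⁱz ∈ L(A) for every i ≥ 0.

yes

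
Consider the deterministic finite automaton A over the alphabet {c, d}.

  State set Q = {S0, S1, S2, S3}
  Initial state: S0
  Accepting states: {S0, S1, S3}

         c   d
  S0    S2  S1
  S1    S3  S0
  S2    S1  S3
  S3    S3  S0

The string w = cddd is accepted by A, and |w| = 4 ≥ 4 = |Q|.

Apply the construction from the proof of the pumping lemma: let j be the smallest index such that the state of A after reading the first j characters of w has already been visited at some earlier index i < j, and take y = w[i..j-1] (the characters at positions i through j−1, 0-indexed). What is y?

cdd

Run of A on w = c d d d:
  step 0: S0  (start)
  step 1: S2  (read c: S0→S2)
  step 2: S3  (read d: S2→S3)
  step 3: S0  (read d: S3→S0)   ← first repeat (S0 seen earlier)
  step 4: S1  (read d: S0→S1)

So i = 0, j = 3, giving x = w[0:0] = ε, y = w[0:3] = cdd, z = w[3:4] = d.
Check: |xy| = 3 ≤ 4 and |y| = 3 ≥ 1. Reading y takes A from S0 back to S0, so every xyⁱz is accepted.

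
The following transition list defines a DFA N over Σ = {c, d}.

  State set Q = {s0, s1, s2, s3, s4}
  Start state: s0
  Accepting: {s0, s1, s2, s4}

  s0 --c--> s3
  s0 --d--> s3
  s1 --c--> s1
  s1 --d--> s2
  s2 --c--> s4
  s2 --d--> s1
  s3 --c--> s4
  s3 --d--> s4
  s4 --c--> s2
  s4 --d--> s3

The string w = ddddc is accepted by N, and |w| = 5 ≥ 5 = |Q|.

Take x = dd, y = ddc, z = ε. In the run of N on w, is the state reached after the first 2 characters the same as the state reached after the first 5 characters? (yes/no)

no

Run of N on the first 5 characters of w = d d d d c:
  step 0: s0  (start)
  step 1: s3  (read d: s0→s3)
  step 2: s4  (read d: s3→s4)
  step 3: s3  (read d: s4→s3)
  step 4: s4  (read d: s3→s4)
  step 5: s2  (read c: s4→s2)

After x (step 2): s4. After xy (step 5): s2.
They differ (s4 ≠ s2), so y is not a cycle from the state after x; this split is not the one the pumping-lemma construction produces, and pumping y need not keep the string in L(N).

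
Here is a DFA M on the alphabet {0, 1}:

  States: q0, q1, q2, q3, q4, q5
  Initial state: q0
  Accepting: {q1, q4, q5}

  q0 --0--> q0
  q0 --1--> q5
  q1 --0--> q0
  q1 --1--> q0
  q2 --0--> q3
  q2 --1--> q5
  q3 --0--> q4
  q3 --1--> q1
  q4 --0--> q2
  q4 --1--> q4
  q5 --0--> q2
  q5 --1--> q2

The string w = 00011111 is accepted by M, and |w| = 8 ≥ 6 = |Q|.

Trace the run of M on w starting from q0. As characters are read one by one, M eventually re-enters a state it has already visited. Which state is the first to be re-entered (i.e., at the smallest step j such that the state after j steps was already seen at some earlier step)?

State sequence: q0 -0-> q0 -0-> q0 -0-> q0 -1-> q5 -1-> q2 -1-> q5 -1-> q2 -1-> q5
First repeat at step 1: q0 was already visited.

The earliest repeat is at step j = 1: M is in q0, which it already visited at step i = 0.
Since M has 6 states, any run of length ≥ 6 visits 6+1 states, so by pigeonhole some state repeats within the first 6 steps — that repeat gives the pumpable loop.

q0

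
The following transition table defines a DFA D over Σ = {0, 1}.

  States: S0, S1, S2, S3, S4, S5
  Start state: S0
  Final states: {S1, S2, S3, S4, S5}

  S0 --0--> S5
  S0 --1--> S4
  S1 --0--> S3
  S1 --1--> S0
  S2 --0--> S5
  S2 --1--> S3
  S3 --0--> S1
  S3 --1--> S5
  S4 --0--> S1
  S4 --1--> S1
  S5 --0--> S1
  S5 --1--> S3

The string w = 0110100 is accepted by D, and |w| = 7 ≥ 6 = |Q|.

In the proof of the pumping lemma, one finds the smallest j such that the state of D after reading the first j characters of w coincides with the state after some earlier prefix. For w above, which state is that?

Run of D on w = 0 1 1 0 1 0 0:
  step 0: S0  (start)
  step 1: S5  (read 0: S0→S5)
  step 2: S3  (read 1: S5→S3)
  step 3: S5  (read 1: S3→S5)   ← first repeat (S5 seen earlier)
  step 4: S1  (read 0: S5→S1)
  step 5: S0  (read 1: S1→S0)
  step 6: S5  (read 0: S0→S5)
  step 7: S1  (read 0: S5→S1)

The earliest repeat is at step j = 3: D is in S5, which it already visited at step i = 1.

S5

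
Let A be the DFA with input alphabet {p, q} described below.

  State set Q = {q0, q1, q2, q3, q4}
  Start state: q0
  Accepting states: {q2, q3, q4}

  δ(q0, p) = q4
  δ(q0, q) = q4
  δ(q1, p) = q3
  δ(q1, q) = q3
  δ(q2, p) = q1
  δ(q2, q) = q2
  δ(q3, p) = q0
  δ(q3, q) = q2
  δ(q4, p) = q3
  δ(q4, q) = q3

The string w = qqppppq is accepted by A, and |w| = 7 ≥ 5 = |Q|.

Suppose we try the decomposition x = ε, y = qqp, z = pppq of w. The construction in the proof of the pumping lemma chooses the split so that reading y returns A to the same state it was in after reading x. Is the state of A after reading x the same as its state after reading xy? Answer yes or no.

State sequence: q0 -q-> q4 -q-> q3 -p-> q0

After x (step 0): q0. After xy (step 3): q0.
They match, so y = qqp drives A around a cycle from q0 back to itself; pumping y any number of times keeps A in q0 before reading z, and xyⁱz ∈ L(A) for every i ≥ 0.

yes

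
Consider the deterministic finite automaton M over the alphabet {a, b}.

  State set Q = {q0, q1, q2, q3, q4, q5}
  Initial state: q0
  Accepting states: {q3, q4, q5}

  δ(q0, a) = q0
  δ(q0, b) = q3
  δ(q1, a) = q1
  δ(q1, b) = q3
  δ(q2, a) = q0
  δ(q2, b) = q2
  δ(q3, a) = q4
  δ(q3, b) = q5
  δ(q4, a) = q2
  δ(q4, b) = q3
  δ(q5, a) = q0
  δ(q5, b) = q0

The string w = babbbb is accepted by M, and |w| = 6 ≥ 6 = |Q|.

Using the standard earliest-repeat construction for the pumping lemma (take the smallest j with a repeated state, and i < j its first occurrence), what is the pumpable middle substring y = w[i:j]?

ab

State sequence: q0 -b-> q3 -a-> q4 -b-> q3 -b-> q5 -b-> q0 -b-> q3
First repeat at step 3: q3 was already visited.

So i = 1, j = 3, giving x = w[0:1] = b, y = w[1:3] = ab, z = w[3:6] = bbb.
Check: |xy| = 3 ≤ 6 and |y| = 2 ≥ 1. Reading y takes M from q3 back to q3, so every xyⁱz is accepted.
Since M has 6 states, any run of length ≥ 6 visits 6+1 states, so by pigeonhole some state repeats within the first 6 steps — that repeat gives the pumpable loop.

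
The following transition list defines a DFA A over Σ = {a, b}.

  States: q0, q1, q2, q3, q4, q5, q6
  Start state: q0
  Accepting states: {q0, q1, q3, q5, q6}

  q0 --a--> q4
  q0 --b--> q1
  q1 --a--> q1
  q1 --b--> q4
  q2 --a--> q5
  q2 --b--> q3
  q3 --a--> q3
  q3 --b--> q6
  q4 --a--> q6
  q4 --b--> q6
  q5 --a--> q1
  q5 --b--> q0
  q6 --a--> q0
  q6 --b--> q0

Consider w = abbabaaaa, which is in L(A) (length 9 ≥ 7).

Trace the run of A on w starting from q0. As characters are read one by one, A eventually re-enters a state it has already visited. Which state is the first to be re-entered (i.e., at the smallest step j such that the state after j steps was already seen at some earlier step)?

q0

State sequence: q0 -a-> q4 -b-> q6 -b-> q0 -a-> q4 -b-> q6 -a-> q0 -a-> q4 -a-> q6 -a-> q0
First repeat at step 3: q0 was already visited.

The earliest repeat is at step j = 3: A is in q0, which it already visited at step i = 0.
The DFA has 7 states, so the proof of the pumping lemma guarantees a repeated state among the first 7+1 visited; the segment between the two visits is the pumpable y.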